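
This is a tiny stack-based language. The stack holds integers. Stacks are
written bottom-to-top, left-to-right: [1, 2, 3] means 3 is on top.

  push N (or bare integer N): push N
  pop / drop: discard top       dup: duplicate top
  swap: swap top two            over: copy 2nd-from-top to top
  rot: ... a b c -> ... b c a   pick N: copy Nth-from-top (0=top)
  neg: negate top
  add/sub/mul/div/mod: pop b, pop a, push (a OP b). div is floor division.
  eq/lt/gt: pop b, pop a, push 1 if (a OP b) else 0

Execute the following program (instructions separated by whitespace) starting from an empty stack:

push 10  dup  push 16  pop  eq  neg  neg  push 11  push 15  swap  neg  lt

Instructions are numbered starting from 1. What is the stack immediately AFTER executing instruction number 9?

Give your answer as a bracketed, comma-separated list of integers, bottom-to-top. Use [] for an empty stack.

Step 1 ('push 10'): [10]
Step 2 ('dup'): [10, 10]
Step 3 ('push 16'): [10, 10, 16]
Step 4 ('pop'): [10, 10]
Step 5 ('eq'): [1]
Step 6 ('neg'): [-1]
Step 7 ('neg'): [1]
Step 8 ('push 11'): [1, 11]
Step 9 ('push 15'): [1, 11, 15]

Answer: [1, 11, 15]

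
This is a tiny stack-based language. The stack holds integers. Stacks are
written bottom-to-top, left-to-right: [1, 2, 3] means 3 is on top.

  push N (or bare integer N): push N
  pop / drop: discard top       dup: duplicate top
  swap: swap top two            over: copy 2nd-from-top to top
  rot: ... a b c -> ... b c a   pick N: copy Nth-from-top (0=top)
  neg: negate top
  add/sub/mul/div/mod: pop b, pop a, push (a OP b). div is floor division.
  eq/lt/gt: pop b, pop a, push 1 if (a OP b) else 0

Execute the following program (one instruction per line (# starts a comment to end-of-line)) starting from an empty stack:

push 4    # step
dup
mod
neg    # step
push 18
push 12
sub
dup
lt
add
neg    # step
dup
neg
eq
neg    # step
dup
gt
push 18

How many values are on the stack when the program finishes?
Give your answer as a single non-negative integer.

After 'push 4': stack = [4] (depth 1)
After 'dup': stack = [4, 4] (depth 2)
After 'mod': stack = [0] (depth 1)
After 'neg': stack = [0] (depth 1)
After 'push 18': stack = [0, 18] (depth 2)
After 'push 12': stack = [0, 18, 12] (depth 3)
After 'sub': stack = [0, 6] (depth 2)
After 'dup': stack = [0, 6, 6] (depth 3)
After 'lt': stack = [0, 0] (depth 2)
After 'add': stack = [0] (depth 1)
After 'neg': stack = [0] (depth 1)
After 'dup': stack = [0, 0] (depth 2)
After 'neg': stack = [0, 0] (depth 2)
After 'eq': stack = [1] (depth 1)
After 'neg': stack = [-1] (depth 1)
After 'dup': stack = [-1, -1] (depth 2)
After 'gt': stack = [0] (depth 1)
After 'push 18': stack = [0, 18] (depth 2)

Answer: 2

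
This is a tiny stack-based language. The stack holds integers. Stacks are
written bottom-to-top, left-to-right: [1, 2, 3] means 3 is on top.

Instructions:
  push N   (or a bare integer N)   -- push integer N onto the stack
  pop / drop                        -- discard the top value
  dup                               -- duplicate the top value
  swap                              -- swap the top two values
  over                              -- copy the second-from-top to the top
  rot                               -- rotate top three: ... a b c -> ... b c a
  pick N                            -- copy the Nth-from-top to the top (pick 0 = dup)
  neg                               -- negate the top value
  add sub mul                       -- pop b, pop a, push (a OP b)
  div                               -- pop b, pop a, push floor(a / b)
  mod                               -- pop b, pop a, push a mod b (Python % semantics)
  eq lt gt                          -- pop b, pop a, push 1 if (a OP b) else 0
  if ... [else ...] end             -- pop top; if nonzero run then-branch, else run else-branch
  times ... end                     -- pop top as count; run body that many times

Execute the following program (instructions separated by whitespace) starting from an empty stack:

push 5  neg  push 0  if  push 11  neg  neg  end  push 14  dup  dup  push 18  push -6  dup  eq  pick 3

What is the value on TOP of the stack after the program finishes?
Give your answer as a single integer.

Answer: 14

Derivation:
After 'push 5': [5]
After 'neg': [-5]
After 'push 0': [-5, 0]
After 'if': [-5]
After 'push 14': [-5, 14]
After 'dup': [-5, 14, 14]
After 'dup': [-5, 14, 14, 14]
After 'push 18': [-5, 14, 14, 14, 18]
After 'push -6': [-5, 14, 14, 14, 18, -6]
After 'dup': [-5, 14, 14, 14, 18, -6, -6]
After 'eq': [-5, 14, 14, 14, 18, 1]
After 'pick 3': [-5, 14, 14, 14, 18, 1, 14]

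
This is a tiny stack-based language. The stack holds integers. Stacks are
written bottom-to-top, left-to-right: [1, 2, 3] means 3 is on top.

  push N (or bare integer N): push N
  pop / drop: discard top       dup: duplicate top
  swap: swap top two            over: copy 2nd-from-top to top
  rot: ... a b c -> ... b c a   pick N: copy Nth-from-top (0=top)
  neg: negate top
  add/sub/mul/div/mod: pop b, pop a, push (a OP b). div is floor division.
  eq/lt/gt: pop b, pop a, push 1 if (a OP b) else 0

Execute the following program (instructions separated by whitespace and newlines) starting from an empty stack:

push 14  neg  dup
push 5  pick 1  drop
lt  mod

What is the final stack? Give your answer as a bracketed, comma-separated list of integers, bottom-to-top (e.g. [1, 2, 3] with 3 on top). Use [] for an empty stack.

Answer: [0]

Derivation:
After 'push 14': [14]
After 'neg': [-14]
After 'dup': [-14, -14]
After 'push 5': [-14, -14, 5]
After 'pick 1': [-14, -14, 5, -14]
After 'drop': [-14, -14, 5]
After 'lt': [-14, 1]
After 'mod': [0]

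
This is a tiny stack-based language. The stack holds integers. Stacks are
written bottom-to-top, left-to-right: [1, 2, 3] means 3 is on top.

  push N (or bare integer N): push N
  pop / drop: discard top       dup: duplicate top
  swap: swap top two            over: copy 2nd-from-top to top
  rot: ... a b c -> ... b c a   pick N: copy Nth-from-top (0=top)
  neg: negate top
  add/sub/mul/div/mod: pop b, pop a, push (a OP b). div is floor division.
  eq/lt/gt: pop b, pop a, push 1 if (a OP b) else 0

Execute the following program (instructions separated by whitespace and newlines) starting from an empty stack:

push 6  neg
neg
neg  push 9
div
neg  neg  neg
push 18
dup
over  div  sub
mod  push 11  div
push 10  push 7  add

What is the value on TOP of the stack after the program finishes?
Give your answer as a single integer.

After 'push 6': [6]
After 'neg': [-6]
After 'neg': [6]
After 'neg': [-6]
After 'push 9': [-6, 9]
After 'div': [-1]
After 'neg': [1]
After 'neg': [-1]
After 'neg': [1]
After 'push 18': [1, 18]
After 'dup': [1, 18, 18]
After 'over': [1, 18, 18, 18]
After 'div': [1, 18, 1]
After 'sub': [1, 17]
After 'mod': [1]
After 'push 11': [1, 11]
After 'div': [0]
After 'push 10': [0, 10]
After 'push 7': [0, 10, 7]
After 'add': [0, 17]

Answer: 17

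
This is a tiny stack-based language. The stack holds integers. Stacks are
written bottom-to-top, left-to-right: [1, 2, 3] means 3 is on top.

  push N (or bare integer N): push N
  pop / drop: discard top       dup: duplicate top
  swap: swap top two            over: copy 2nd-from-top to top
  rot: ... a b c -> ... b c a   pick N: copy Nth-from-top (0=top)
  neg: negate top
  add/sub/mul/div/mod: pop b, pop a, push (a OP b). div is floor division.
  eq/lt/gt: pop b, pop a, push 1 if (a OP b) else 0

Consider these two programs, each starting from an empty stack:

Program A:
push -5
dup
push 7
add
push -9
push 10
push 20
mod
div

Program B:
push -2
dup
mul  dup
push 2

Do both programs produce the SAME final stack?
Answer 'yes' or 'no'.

Program A trace:
  After 'push -5': [-5]
  After 'dup': [-5, -5]
  After 'push 7': [-5, -5, 7]
  After 'add': [-5, 2]
  After 'push -9': [-5, 2, -9]
  After 'push 10': [-5, 2, -9, 10]
  After 'push 20': [-5, 2, -9, 10, 20]
  After 'mod': [-5, 2, -9, 10]
  After 'div': [-5, 2, -1]
Program A final stack: [-5, 2, -1]

Program B trace:
  After 'push -2': [-2]
  After 'dup': [-2, -2]
  After 'mul': [4]
  After 'dup': [4, 4]
  After 'push 2': [4, 4, 2]
Program B final stack: [4, 4, 2]
Same: no

Answer: no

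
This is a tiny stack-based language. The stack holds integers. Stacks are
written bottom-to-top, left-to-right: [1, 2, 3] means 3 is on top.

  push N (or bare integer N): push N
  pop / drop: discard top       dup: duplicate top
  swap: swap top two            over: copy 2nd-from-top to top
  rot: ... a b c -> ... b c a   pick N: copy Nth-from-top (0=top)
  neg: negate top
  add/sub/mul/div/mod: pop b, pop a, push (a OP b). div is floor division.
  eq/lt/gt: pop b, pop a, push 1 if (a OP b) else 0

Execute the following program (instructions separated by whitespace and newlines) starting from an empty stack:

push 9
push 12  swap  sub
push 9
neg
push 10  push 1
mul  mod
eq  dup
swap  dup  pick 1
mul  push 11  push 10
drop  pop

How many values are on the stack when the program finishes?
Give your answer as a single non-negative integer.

After 'push 9': stack = [9] (depth 1)
After 'push 12': stack = [9, 12] (depth 2)
After 'swap': stack = [12, 9] (depth 2)
After 'sub': stack = [3] (depth 1)
After 'push 9': stack = [3, 9] (depth 2)
After 'neg': stack = [3, -9] (depth 2)
After 'push 10': stack = [3, -9, 10] (depth 3)
After 'push 1': stack = [3, -9, 10, 1] (depth 4)
After 'mul': stack = [3, -9, 10] (depth 3)
After 'mod': stack = [3, 1] (depth 2)
After 'eq': stack = [0] (depth 1)
After 'dup': stack = [0, 0] (depth 2)
After 'swap': stack = [0, 0] (depth 2)
After 'dup': stack = [0, 0, 0] (depth 3)
After 'pick 1': stack = [0, 0, 0, 0] (depth 4)
After 'mul': stack = [0, 0, 0] (depth 3)
After 'push 11': stack = [0, 0, 0, 11] (depth 4)
After 'push 10': stack = [0, 0, 0, 11, 10] (depth 5)
After 'drop': stack = [0, 0, 0, 11] (depth 4)
After 'pop': stack = [0, 0, 0] (depth 3)

Answer: 3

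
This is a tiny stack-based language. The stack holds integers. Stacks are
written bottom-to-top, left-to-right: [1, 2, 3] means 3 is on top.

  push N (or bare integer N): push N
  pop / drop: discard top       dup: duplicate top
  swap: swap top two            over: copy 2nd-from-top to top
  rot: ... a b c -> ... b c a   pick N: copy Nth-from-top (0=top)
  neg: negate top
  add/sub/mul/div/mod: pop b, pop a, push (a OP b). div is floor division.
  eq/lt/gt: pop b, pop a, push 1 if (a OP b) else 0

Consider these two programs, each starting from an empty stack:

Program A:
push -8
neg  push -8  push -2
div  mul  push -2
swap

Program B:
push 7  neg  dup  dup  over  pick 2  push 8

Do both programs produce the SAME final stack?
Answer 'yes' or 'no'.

Answer: no

Derivation:
Program A trace:
  After 'push -8': [-8]
  After 'neg': [8]
  After 'push -8': [8, -8]
  After 'push -2': [8, -8, -2]
  After 'div': [8, 4]
  After 'mul': [32]
  After 'push -2': [32, -2]
  After 'swap': [-2, 32]
Program A final stack: [-2, 32]

Program B trace:
  After 'push 7': [7]
  After 'neg': [-7]
  After 'dup': [-7, -7]
  After 'dup': [-7, -7, -7]
  After 'over': [-7, -7, -7, -7]
  After 'pick 2': [-7, -7, -7, -7, -7]
  After 'push 8': [-7, -7, -7, -7, -7, 8]
Program B final stack: [-7, -7, -7, -7, -7, 8]
Same: no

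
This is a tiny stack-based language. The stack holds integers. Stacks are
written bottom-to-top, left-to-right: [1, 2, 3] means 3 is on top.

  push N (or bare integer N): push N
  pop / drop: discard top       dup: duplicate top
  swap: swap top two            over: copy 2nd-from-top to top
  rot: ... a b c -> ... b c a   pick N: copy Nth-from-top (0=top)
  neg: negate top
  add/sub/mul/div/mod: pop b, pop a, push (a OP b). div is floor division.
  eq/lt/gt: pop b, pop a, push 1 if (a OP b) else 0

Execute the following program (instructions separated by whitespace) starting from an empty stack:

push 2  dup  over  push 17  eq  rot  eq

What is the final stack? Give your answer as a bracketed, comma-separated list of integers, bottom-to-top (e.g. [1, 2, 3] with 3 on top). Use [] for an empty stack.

After 'push 2': [2]
After 'dup': [2, 2]
After 'over': [2, 2, 2]
After 'push 17': [2, 2, 2, 17]
After 'eq': [2, 2, 0]
After 'rot': [2, 0, 2]
After 'eq': [2, 0]

Answer: [2, 0]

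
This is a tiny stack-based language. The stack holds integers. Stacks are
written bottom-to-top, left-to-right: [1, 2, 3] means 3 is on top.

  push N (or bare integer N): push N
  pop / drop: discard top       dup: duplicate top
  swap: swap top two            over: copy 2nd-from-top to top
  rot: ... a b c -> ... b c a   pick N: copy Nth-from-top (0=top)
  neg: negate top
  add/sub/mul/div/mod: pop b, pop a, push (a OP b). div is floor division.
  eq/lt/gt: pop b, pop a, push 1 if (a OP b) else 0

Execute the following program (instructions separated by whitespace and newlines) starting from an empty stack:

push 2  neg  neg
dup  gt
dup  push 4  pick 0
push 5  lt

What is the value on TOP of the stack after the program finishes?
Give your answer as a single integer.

Answer: 1

Derivation:
After 'push 2': [2]
After 'neg': [-2]
After 'neg': [2]
After 'dup': [2, 2]
After 'gt': [0]
After 'dup': [0, 0]
After 'push 4': [0, 0, 4]
After 'pick 0': [0, 0, 4, 4]
After 'push 5': [0, 0, 4, 4, 5]
After 'lt': [0, 0, 4, 1]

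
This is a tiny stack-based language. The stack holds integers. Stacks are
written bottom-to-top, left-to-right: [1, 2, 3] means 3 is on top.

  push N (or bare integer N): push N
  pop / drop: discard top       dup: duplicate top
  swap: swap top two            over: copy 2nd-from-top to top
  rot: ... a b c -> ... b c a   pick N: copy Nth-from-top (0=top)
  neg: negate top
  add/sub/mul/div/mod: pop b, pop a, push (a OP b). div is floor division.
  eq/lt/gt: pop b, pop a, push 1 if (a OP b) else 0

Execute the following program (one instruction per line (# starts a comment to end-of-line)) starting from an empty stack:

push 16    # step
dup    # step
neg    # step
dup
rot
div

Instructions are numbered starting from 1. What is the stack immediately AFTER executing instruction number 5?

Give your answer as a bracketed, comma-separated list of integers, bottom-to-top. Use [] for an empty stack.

Answer: [-16, -16, 16]

Derivation:
Step 1 ('push 16'): [16]
Step 2 ('dup'): [16, 16]
Step 3 ('neg'): [16, -16]
Step 4 ('dup'): [16, -16, -16]
Step 5 ('rot'): [-16, -16, 16]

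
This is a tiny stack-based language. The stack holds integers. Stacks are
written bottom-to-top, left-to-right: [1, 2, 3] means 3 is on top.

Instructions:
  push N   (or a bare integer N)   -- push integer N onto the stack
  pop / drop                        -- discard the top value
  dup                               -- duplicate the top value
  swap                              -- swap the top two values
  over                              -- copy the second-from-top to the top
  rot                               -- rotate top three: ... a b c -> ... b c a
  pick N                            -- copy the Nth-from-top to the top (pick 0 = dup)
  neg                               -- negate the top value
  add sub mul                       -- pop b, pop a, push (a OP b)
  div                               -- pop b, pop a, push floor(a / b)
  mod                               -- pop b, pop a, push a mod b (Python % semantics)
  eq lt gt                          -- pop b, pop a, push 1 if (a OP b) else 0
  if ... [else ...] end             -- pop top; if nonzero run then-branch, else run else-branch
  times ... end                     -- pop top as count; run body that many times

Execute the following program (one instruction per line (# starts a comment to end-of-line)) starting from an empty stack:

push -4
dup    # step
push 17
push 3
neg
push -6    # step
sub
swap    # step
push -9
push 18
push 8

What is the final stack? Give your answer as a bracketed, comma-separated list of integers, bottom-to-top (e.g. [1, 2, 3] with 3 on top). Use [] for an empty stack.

After 'push -4': [-4]
After 'dup': [-4, -4]
After 'push 17': [-4, -4, 17]
After 'push 3': [-4, -4, 17, 3]
After 'neg': [-4, -4, 17, -3]
After 'push -6': [-4, -4, 17, -3, -6]
After 'sub': [-4, -4, 17, 3]
After 'swap': [-4, -4, 3, 17]
After 'push -9': [-4, -4, 3, 17, -9]
After 'push 18': [-4, -4, 3, 17, -9, 18]
After 'push 8': [-4, -4, 3, 17, -9, 18, 8]

Answer: [-4, -4, 3, 17, -9, 18, 8]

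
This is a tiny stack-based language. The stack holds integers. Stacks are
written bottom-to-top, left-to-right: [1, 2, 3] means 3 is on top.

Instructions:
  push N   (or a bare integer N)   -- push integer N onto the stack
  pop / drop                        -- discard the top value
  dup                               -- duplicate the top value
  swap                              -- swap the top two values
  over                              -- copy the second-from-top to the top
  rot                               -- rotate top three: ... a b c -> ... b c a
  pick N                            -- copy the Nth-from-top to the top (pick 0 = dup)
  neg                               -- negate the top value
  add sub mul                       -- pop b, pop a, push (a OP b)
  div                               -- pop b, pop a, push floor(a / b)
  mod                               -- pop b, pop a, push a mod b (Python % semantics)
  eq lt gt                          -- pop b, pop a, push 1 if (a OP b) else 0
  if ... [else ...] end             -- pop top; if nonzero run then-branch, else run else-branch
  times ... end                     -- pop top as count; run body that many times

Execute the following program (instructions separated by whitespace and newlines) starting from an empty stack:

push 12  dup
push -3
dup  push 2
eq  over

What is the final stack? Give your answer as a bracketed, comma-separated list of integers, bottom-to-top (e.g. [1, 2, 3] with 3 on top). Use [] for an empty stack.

After 'push 12': [12]
After 'dup': [12, 12]
After 'push -3': [12, 12, -3]
After 'dup': [12, 12, -3, -3]
After 'push 2': [12, 12, -3, -3, 2]
After 'eq': [12, 12, -3, 0]
After 'over': [12, 12, -3, 0, -3]

Answer: [12, 12, -3, 0, -3]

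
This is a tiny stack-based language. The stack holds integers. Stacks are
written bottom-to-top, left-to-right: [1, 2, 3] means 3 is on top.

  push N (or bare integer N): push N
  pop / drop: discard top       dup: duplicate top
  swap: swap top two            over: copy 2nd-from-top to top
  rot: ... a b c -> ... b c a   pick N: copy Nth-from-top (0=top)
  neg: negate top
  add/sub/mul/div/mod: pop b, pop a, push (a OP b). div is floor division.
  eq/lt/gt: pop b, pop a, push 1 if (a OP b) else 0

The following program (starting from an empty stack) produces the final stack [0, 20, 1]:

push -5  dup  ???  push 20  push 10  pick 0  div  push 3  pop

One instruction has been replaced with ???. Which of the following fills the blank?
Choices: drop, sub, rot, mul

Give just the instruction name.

Stack before ???: [-5, -5]
Stack after ???:  [0]
Checking each choice:
  drop: produces [-5, 20, 1]
  sub: MATCH
  rot: stack underflow (need 3, have 2)
  mul: produces [25, 20, 1]


Answer: sub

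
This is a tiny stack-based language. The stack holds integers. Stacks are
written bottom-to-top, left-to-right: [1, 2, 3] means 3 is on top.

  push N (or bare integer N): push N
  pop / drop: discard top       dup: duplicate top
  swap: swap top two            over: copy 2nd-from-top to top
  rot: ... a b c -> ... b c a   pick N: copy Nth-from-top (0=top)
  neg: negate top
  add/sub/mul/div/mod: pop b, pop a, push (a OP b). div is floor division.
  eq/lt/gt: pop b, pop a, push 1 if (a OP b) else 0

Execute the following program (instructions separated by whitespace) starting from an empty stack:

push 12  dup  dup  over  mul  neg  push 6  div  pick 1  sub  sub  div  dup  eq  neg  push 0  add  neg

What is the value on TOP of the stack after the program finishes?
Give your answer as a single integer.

After 'push 12': [12]
After 'dup': [12, 12]
After 'dup': [12, 12, 12]
After 'over': [12, 12, 12, 12]
After 'mul': [12, 12, 144]
After 'neg': [12, 12, -144]
After 'push 6': [12, 12, -144, 6]
After 'div': [12, 12, -24]
After 'pick 1': [12, 12, -24, 12]
After 'sub': [12, 12, -36]
After 'sub': [12, 48]
After 'div': [0]
After 'dup': [0, 0]
After 'eq': [1]
After 'neg': [-1]
After 'push 0': [-1, 0]
After 'add': [-1]
After 'neg': [1]

Answer: 1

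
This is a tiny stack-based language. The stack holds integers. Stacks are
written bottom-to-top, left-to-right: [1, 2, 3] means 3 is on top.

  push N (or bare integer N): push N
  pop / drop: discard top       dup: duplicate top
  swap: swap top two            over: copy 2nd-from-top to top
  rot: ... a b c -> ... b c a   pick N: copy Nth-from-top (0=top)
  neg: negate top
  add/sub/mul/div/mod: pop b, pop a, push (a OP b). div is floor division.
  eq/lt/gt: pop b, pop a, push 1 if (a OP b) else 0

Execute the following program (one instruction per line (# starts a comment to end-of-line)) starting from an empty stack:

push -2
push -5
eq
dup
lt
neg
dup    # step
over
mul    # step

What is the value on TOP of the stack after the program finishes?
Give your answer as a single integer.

After 'push -2': [-2]
After 'push -5': [-2, -5]
After 'eq': [0]
After 'dup': [0, 0]
After 'lt': [0]
After 'neg': [0]
After 'dup': [0, 0]
After 'over': [0, 0, 0]
After 'mul': [0, 0]

Answer: 0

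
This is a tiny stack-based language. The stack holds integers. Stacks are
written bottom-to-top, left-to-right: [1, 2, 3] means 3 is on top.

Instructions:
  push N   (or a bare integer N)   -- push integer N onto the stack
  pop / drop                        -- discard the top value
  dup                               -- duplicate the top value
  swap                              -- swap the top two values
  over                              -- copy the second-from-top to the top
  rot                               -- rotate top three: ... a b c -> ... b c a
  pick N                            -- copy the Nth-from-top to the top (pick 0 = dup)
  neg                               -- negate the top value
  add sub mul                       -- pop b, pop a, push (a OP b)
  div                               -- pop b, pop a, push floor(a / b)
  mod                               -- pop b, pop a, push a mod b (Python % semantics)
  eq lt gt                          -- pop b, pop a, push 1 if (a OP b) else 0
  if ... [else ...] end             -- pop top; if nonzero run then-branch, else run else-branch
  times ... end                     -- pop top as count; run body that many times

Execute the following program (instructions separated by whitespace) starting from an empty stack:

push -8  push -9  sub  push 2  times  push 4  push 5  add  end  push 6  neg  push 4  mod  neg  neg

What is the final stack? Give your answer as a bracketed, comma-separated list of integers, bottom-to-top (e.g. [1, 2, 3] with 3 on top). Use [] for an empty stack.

Answer: [1, 9, 9, 2]

Derivation:
After 'push -8': [-8]
After 'push -9': [-8, -9]
After 'sub': [1]
After 'push 2': [1, 2]
After 'times': [1]
After 'push 4': [1, 4]
After 'push 5': [1, 4, 5]
After 'add': [1, 9]
After 'push 4': [1, 9, 4]
After 'push 5': [1, 9, 4, 5]
After 'add': [1, 9, 9]
After 'push 6': [1, 9, 9, 6]
After 'neg': [1, 9, 9, -6]
After 'push 4': [1, 9, 9, -6, 4]
After 'mod': [1, 9, 9, 2]
After 'neg': [1, 9, 9, -2]
After 'neg': [1, 9, 9, 2]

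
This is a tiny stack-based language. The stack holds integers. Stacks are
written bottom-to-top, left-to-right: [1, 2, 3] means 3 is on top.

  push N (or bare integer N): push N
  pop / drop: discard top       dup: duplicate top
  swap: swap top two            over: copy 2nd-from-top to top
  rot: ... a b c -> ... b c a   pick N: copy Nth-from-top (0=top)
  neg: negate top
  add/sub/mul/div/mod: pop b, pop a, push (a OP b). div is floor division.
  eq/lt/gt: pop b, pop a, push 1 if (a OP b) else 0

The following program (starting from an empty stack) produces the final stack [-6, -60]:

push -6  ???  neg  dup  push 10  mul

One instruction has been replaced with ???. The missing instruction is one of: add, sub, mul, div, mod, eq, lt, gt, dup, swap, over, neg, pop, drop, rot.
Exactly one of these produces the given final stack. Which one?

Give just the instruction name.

Answer: neg

Derivation:
Stack before ???: [-6]
Stack after ???:  [6]
The instruction that transforms [-6] -> [6] is: neg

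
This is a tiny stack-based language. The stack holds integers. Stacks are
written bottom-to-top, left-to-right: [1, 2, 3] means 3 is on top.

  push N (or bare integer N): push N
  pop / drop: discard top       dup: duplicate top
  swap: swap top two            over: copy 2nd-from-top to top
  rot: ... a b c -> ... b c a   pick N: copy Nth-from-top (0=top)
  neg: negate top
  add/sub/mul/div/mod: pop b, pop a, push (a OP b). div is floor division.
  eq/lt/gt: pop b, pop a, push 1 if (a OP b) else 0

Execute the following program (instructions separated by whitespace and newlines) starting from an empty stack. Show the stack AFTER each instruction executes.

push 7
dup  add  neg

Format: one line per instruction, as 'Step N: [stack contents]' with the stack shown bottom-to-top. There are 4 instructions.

Step 1: [7]
Step 2: [7, 7]
Step 3: [14]
Step 4: [-14]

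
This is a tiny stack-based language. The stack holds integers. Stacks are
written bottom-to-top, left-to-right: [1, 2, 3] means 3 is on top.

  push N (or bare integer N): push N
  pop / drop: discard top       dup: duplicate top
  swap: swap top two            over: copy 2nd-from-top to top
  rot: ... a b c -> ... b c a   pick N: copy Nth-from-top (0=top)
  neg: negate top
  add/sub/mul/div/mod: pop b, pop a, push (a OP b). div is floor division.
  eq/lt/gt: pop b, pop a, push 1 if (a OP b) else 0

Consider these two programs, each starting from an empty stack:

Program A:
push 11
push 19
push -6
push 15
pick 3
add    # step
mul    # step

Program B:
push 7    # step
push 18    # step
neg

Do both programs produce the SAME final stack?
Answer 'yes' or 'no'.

Program A trace:
  After 'push 11': [11]
  After 'push 19': [11, 19]
  After 'push -6': [11, 19, -6]
  After 'push 15': [11, 19, -6, 15]
  After 'pick 3': [11, 19, -6, 15, 11]
  After 'add': [11, 19, -6, 26]
  After 'mul': [11, 19, -156]
Program A final stack: [11, 19, -156]

Program B trace:
  After 'push 7': [7]
  After 'push 18': [7, 18]
  After 'neg': [7, -18]
Program B final stack: [7, -18]
Same: no

Answer: no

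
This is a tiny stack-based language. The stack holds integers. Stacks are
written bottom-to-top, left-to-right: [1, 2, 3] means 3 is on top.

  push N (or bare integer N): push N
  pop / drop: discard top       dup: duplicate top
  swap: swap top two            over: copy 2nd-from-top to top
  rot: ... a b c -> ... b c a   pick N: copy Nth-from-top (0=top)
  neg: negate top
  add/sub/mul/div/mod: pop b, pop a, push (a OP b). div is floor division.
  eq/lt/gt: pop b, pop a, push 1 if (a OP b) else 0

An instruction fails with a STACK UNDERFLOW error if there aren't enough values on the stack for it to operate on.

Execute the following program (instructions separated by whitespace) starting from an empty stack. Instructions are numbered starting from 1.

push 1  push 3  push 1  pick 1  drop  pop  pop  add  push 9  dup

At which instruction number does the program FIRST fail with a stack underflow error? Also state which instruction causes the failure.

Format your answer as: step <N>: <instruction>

Answer: step 8: add

Derivation:
Step 1 ('push 1'): stack = [1], depth = 1
Step 2 ('push 3'): stack = [1, 3], depth = 2
Step 3 ('push 1'): stack = [1, 3, 1], depth = 3
Step 4 ('pick 1'): stack = [1, 3, 1, 3], depth = 4
Step 5 ('drop'): stack = [1, 3, 1], depth = 3
Step 6 ('pop'): stack = [1, 3], depth = 2
Step 7 ('pop'): stack = [1], depth = 1
Step 8 ('add'): needs 2 value(s) but depth is 1 — STACK UNDERFLOW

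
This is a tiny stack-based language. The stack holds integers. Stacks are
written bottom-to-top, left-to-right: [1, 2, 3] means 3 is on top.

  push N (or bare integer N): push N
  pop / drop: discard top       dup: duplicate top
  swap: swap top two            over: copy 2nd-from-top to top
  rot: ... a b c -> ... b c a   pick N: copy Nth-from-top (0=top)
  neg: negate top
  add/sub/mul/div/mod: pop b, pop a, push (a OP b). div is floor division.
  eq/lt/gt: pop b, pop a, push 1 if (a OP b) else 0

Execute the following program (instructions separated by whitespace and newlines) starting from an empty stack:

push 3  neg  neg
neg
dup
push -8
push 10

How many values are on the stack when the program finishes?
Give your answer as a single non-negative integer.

Answer: 4

Derivation:
After 'push 3': stack = [3] (depth 1)
After 'neg': stack = [-3] (depth 1)
After 'neg': stack = [3] (depth 1)
After 'neg': stack = [-3] (depth 1)
After 'dup': stack = [-3, -3] (depth 2)
After 'push -8': stack = [-3, -3, -8] (depth 3)
After 'push 10': stack = [-3, -3, -8, 10] (depth 4)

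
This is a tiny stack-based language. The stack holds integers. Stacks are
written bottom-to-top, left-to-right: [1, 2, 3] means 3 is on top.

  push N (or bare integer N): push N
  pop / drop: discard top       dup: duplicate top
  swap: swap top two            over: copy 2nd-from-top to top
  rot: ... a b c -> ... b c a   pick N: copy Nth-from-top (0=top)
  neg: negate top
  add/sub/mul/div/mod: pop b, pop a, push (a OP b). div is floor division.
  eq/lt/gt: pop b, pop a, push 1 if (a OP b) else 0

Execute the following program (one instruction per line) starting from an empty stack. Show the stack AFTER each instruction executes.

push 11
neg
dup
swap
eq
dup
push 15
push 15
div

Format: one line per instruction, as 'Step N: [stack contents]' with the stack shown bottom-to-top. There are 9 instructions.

Step 1: [11]
Step 2: [-11]
Step 3: [-11, -11]
Step 4: [-11, -11]
Step 5: [1]
Step 6: [1, 1]
Step 7: [1, 1, 15]
Step 8: [1, 1, 15, 15]
Step 9: [1, 1, 1]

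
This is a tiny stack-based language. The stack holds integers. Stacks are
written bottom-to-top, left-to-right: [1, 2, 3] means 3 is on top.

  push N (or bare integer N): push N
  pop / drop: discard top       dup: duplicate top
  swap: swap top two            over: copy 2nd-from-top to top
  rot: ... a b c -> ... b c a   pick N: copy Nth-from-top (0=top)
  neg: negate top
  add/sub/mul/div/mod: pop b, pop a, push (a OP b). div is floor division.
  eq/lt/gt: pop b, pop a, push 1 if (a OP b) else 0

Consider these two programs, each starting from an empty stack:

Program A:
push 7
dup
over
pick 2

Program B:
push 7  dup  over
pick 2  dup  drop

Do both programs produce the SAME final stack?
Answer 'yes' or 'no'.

Program A trace:
  After 'push 7': [7]
  After 'dup': [7, 7]
  After 'over': [7, 7, 7]
  After 'pick 2': [7, 7, 7, 7]
Program A final stack: [7, 7, 7, 7]

Program B trace:
  After 'push 7': [7]
  After 'dup': [7, 7]
  After 'over': [7, 7, 7]
  After 'pick 2': [7, 7, 7, 7]
  After 'dup': [7, 7, 7, 7, 7]
  After 'drop': [7, 7, 7, 7]
Program B final stack: [7, 7, 7, 7]
Same: yes

Answer: yes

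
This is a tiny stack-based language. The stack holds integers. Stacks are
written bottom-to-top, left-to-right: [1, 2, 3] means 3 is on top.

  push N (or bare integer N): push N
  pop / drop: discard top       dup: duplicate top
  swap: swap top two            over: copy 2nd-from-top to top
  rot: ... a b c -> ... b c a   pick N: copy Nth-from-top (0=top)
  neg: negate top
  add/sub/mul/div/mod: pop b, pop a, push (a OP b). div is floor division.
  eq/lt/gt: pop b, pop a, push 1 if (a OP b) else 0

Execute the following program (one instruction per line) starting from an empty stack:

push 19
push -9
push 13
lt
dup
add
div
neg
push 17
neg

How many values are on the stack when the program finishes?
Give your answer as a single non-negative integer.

After 'push 19': stack = [19] (depth 1)
After 'push -9': stack = [19, -9] (depth 2)
After 'push 13': stack = [19, -9, 13] (depth 3)
After 'lt': stack = [19, 1] (depth 2)
After 'dup': stack = [19, 1, 1] (depth 3)
After 'add': stack = [19, 2] (depth 2)
After 'div': stack = [9] (depth 1)
After 'neg': stack = [-9] (depth 1)
After 'push 17': stack = [-9, 17] (depth 2)
After 'neg': stack = [-9, -17] (depth 2)

Answer: 2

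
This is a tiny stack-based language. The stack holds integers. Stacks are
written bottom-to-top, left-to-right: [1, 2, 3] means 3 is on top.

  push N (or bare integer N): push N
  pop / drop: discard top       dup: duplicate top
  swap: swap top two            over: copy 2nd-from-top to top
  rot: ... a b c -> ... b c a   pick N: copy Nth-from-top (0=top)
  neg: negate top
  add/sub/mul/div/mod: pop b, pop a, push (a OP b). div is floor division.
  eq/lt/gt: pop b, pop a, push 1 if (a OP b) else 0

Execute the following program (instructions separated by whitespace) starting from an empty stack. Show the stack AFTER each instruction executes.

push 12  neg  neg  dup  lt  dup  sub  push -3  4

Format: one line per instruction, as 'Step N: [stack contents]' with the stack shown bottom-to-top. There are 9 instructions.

Step 1: [12]
Step 2: [-12]
Step 3: [12]
Step 4: [12, 12]
Step 5: [0]
Step 6: [0, 0]
Step 7: [0]
Step 8: [0, -3]
Step 9: [0, -3, 4]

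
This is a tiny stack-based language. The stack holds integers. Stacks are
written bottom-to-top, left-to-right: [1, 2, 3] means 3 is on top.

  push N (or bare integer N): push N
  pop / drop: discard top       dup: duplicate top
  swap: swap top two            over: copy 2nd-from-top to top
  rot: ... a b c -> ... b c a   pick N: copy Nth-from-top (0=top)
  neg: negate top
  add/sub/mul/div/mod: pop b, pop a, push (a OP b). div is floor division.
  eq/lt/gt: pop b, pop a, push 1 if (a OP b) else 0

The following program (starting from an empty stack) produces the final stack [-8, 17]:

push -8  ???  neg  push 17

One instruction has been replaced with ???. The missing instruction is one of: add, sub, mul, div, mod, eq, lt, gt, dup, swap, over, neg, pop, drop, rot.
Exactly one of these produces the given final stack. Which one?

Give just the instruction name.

Answer: neg

Derivation:
Stack before ???: [-8]
Stack after ???:  [8]
The instruction that transforms [-8] -> [8] is: neg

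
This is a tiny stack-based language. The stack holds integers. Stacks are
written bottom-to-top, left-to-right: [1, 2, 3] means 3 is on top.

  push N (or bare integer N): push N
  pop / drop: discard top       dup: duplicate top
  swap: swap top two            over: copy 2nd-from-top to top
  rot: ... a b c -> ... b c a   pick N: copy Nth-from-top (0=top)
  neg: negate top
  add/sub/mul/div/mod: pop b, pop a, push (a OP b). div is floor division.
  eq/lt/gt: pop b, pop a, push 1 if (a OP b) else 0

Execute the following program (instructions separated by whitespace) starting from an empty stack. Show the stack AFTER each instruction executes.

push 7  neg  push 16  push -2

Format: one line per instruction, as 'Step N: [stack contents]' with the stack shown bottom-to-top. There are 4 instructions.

Step 1: [7]
Step 2: [-7]
Step 3: [-7, 16]
Step 4: [-7, 16, -2]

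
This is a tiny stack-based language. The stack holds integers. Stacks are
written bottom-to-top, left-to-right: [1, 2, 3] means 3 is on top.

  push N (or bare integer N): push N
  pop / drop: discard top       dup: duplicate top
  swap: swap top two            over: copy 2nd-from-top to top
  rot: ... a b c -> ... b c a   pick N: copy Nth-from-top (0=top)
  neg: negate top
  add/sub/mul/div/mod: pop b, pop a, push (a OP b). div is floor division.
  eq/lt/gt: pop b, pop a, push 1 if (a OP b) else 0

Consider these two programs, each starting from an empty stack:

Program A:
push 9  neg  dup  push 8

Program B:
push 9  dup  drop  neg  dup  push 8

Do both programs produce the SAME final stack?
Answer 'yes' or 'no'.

Program A trace:
  After 'push 9': [9]
  After 'neg': [-9]
  After 'dup': [-9, -9]
  After 'push 8': [-9, -9, 8]
Program A final stack: [-9, -9, 8]

Program B trace:
  After 'push 9': [9]
  After 'dup': [9, 9]
  After 'drop': [9]
  After 'neg': [-9]
  After 'dup': [-9, -9]
  After 'push 8': [-9, -9, 8]
Program B final stack: [-9, -9, 8]
Same: yes

Answer: yes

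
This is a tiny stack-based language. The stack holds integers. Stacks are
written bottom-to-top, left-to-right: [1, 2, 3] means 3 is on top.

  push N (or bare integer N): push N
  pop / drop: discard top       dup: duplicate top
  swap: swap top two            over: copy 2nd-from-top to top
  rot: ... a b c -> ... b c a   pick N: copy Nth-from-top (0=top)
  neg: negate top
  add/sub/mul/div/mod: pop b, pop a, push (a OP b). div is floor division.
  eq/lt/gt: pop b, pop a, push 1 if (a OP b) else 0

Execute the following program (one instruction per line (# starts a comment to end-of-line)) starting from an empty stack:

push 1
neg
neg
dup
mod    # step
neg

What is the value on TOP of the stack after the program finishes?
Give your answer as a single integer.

Answer: 0

Derivation:
After 'push 1': [1]
After 'neg': [-1]
After 'neg': [1]
After 'dup': [1, 1]
After 'mod': [0]
After 'neg': [0]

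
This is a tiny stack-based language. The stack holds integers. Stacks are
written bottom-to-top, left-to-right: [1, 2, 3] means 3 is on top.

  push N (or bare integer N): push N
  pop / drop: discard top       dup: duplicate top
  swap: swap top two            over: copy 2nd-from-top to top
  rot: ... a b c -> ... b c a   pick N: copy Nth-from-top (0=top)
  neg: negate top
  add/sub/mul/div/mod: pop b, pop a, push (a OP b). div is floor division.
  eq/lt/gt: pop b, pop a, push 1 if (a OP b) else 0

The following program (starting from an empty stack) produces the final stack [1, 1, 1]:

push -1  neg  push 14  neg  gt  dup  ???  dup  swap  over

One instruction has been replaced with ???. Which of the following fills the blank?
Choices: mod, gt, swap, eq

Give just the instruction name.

Stack before ???: [1, 1]
Stack after ???:  [1]
Checking each choice:
  mod: produces [0, 0, 0]
  gt: produces [0, 0, 0]
  swap: produces [1, 1, 1, 1]
  eq: MATCH


Answer: eq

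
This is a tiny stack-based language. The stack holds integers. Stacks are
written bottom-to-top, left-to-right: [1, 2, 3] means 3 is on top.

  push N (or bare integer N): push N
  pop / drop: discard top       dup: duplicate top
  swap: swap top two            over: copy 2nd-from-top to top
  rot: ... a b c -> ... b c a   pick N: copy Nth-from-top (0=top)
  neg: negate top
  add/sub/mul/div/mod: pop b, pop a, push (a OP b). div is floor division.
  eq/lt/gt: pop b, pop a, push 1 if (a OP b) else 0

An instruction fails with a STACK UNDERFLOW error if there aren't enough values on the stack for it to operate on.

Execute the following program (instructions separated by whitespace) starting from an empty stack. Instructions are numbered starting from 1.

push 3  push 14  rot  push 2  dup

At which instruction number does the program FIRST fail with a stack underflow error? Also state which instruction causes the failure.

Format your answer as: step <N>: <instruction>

Answer: step 3: rot

Derivation:
Step 1 ('push 3'): stack = [3], depth = 1
Step 2 ('push 14'): stack = [3, 14], depth = 2
Step 3 ('rot'): needs 3 value(s) but depth is 2 — STACK UNDERFLOW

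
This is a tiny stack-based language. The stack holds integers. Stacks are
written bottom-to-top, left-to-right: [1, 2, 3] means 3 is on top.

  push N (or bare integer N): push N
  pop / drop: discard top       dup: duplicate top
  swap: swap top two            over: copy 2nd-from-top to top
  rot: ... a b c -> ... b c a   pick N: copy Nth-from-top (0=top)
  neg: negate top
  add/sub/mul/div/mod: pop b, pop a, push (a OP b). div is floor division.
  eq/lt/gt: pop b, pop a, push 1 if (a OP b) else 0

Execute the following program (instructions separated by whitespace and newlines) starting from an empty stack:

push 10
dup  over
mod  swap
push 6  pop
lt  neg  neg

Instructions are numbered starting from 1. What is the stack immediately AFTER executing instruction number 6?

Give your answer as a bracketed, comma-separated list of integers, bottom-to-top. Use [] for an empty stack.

Step 1 ('push 10'): [10]
Step 2 ('dup'): [10, 10]
Step 3 ('over'): [10, 10, 10]
Step 4 ('mod'): [10, 0]
Step 5 ('swap'): [0, 10]
Step 6 ('push 6'): [0, 10, 6]

Answer: [0, 10, 6]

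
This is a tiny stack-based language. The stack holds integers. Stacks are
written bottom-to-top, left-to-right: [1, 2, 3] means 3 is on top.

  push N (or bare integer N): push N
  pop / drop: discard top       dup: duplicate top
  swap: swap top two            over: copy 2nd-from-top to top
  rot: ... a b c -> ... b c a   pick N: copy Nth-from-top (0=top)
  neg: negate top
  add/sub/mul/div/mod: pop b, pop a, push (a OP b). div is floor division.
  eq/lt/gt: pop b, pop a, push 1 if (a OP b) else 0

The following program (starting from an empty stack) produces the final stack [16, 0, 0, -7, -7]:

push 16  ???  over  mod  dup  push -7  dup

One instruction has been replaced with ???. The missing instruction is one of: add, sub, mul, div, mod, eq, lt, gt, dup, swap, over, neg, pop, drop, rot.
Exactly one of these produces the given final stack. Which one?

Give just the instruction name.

Answer: dup

Derivation:
Stack before ???: [16]
Stack after ???:  [16, 16]
The instruction that transforms [16] -> [16, 16] is: dup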